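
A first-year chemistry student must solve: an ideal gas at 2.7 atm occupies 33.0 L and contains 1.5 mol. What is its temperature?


PV = nRT  (R = 0.08206 L·atm/(mol·K))
T = PV/(nR) = 2.7×33.0/(1.5×0.08206)
= 89.10/0.123090
= 723.86 K

723.86 K


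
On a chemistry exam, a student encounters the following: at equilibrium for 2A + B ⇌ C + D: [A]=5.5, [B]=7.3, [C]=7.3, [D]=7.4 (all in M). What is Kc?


Kc = [C][D]/([A]^2[B])
= (7.3^1 × 7.4^1)/(5.5^2 × 7.3^1)
= 54.02/220.825
= 0.2446

0.2446


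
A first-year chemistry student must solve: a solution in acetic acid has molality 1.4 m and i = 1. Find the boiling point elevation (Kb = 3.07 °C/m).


ΔTb = Kb × m × i
= 3.07 × 1.4 × 1
= 4.298 °C

4.298 °C


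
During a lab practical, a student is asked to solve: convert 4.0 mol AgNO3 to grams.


M(AgNO3) = 169.88 g/mol
mass = n × M = 4.0 × 169.88 = 679.52 g

679.52 g


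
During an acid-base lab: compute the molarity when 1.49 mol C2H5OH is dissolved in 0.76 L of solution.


M = n/V = 1.49/0.76 = 1.961 mol/L

1.961 M


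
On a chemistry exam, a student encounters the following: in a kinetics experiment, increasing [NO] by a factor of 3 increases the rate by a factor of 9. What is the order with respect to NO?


rate ∝ [NO]^n
3^n = 9 → n = 2
Order in NO: 2

2


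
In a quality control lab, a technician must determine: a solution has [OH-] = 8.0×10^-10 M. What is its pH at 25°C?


pOH = -log10([OH-]) = -log10(8.0×10^-10)
= 10 - log10(8.0) = 9.1
pH = 14 - pOH = 14 - 9.1 = 4.9

4.9


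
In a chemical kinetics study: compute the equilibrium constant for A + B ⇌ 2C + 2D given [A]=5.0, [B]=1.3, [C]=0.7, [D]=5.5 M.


Kc = [C]^2[D]^2/([A][B])
= (0.7^2 × 5.5^2)/(5.0^1 × 1.3^1)
= 14.8225/6.5
= 2.280

2.280


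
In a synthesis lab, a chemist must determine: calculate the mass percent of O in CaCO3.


M(CaCO3) = 1×40.08 + 1×12.01 + 3×16.0 = 100.09 g/mol
Mass of O = 3 × 16.0 = 48.00 g/mol
% O = 48.00/100.09 × 100 = 47.96%

47.96%


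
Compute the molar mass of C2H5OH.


M(C2H5OH) = 2×12.01 + 6×1.008 + 1×16.0
= 24.02 + 6.05 + 16.0
= 46.07 g/mol

46.07 g/mol


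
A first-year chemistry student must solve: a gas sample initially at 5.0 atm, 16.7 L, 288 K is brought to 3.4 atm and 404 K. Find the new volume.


P1V1/T1 = P2V2/T2
V2 = P1V1T2/(T1P2)
= 5.0×16.7×404/(288×3.4)
= 34.451 L

34.451 L


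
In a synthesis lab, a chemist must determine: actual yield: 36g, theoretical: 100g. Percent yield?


% yield = actual/theoretical × 100
= 36/100 × 100
= 36.0%

36.0%


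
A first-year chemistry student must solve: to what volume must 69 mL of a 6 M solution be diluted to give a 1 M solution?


C1V1 = C2V2
6 × 69 = 1 × V2
V2 = 414/1 = 414.0 mL

414.0 mL


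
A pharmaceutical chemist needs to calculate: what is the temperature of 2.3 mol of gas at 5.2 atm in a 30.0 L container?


PV = nRT  (R = 0.08206 L·atm/(mol·K))
T = PV/(nR) = 5.2×30.0/(2.3×0.08206)
= 156.00/0.188738
= 826.54 K

826.54 K


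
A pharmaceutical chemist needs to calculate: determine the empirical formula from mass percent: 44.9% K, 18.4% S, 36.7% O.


Assume 100 g sample. Moles of each element:
  K: 44.9/39.1 = 1.148 mol
  S: 18.4/32.07 = 0.574 mol
  O: 36.7/16.0 = 2.294 mol
Divide by smallest (0.574):
  K: 1.148/0.574 = 2.0
  S: 0.574/0.574 = 1.0
  O: 2.294/0.574 = 4.0
Empirical formula: K2SO4

K2SO4


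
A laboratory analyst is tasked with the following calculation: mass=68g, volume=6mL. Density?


ρ = mass/volume
= 68/6
= 11.333 g/mL

11.333 g/mL


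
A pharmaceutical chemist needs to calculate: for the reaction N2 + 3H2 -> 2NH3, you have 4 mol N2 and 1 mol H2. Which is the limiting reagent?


Mole ratio available / coefficient:
  N2: 4/1 = 4.000
  H2: 1/3 = 0.333
Smaller ratio is limiting.

H2


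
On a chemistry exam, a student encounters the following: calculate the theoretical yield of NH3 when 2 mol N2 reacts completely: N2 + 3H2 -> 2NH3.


Mole ratio NH3:N2 = 2:1
n(NH3) = 2 × 2/1 = 4.000 mol
mass = 4.000 × 17.03 = 68.12 g

68.12 g


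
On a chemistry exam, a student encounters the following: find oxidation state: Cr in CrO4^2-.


x + 4(-2) = -2, so x = +6
Oxidation number: +6

+6


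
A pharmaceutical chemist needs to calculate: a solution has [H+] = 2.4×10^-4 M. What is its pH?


pH = -log10([H+]) = -log10(2.4×10^-4)
= 4 - log10(2.4)
= 4 - 0.38
= 3.62

3.62


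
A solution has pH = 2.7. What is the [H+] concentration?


[H+] = 10^(-pH) = 10^(-2.7)
= 2.0×10^-3 M

2.0×10^-3 M


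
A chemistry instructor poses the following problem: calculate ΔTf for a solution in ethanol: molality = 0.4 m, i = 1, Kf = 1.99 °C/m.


ΔTf = Kf × m × i
= 1.99 × 0.4 × 1
= 0.796 °C

0.796 °C


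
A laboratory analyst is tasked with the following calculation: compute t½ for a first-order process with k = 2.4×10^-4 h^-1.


t½ = ln2/k = 0.693147/(2.4×10^-4 h^-1)
= 2888 h

2888 h


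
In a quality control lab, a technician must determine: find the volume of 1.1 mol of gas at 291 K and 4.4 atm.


PV = nRT  (R = 0.08206 L·atm/(mol·K))
V = nRT/P = 1.1×0.08206×291/4.4
= 5.97 L

5.97 L


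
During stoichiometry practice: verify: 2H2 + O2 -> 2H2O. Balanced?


Equation: 2H2 + O2 -> 2H2O
Check atoms: H: 4=4, O: 2=2
Balanced

Yes, balanced


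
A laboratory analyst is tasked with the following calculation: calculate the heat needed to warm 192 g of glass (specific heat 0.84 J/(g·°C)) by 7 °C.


q = mcΔT = 192 × 0.84 × 7
= 1128.96 J

1128.96 J


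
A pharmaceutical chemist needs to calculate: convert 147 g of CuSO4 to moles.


M(CuSO4) = 159.62 g/mol
n = mass/M = 147/159.62 = 0.9209 mol

0.9209 mol


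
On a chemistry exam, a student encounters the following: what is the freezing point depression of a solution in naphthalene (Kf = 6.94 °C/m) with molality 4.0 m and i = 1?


ΔTf = Kf × m × i
= 6.94 × 4.0 × 1
= 27.76 °C

27.76 °C


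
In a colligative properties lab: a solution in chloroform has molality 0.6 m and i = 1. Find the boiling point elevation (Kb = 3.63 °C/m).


ΔTb = Kb × m × i
= 3.63 × 0.6 × 1
= 2.178 °C

2.178 °C


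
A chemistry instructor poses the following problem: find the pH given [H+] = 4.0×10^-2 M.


pH = -log10([H+]) = -log10(4.0×10^-2)
= 2 - log10(4.0)
= 2 - 0.6
= 1.4

1.4


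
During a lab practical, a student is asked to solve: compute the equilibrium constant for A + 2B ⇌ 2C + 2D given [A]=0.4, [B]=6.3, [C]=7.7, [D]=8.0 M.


Kc = [C]^2[D]^2/([A][B]^2)
= (7.7^2 × 8.0^2)/(0.4^1 × 6.3^2)
= 3794.56/15.876
= 239.0

239.0


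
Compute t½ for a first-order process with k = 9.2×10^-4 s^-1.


t½ = ln2/k = 0.693147/(9.2×10^-4 s^-1)
= 753.4 s

753.4 s


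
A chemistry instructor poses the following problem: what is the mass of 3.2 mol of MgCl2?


M(MgCl2) = 95.21 g/mol
mass = n × M = 3.2 × 95.21 = 304.67 g

304.67 g


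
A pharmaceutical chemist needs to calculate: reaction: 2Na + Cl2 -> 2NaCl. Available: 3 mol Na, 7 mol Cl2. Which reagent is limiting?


Mole ratio available / coefficient:
  Na: 3/2 = 1.500
  Cl2: 7/1 = 7.000
Smaller ratio is limiting.

Na


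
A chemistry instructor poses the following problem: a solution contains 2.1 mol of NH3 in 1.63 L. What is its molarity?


M = n/V = 2.1/1.63 = 1.288 mol/L

1.288 M


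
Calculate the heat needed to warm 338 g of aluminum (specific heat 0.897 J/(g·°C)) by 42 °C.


q = mcΔT = 338 × 0.897 × 42
= 12733.81 J

12733.81 J


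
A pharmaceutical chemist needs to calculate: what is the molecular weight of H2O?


M(H2O) = 2×1.008 + 1×16.0
= 2.02 + 16.0
= 18.02 g/mol

18.02 g/mol


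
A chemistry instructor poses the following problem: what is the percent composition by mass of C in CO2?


M(CO2) = 1×12.01 + 2×16.0 = 44.01 g/mol
Mass of C = 1 × 12.01 = 12.01 g/mol
% C = 12.01/44.01 × 100 = 27.29%

27.29%


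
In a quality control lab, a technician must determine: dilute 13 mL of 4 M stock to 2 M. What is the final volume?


C1V1 = C2V2
4 × 13 = 2 × V2
V2 = 52/2 = 26.0 mL

26.0 mL


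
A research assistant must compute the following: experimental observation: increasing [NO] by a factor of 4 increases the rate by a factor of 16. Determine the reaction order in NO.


rate ∝ [NO]^n
4^n = 16 → n = 2
Order in NO: 2

2


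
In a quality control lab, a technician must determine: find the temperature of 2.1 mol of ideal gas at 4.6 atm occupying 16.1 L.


PV = nRT  (R = 0.08206 L·atm/(mol·K))
T = PV/(nR) = 4.6×16.1/(2.1×0.08206)
= 74.06/0.172326
= 429.77 K

429.77 K


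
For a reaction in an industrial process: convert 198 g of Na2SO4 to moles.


M(Na2SO4) = 142.05 g/mol
n = mass/M = 198/142.05 = 1.3939 mol

1.3939 mol


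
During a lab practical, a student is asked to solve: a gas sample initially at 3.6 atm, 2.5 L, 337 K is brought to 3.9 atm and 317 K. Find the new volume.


P1V1/T1 = P2V2/T2
V2 = P1V1T2/(T1P2)
= 3.6×2.5×317/(337×3.9)
= 2.171 L

2.171 L


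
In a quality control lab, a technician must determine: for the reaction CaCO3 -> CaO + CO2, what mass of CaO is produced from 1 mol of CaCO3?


Mole ratio CaO:CaCO3 = 1:1
n(CaO) = 1 × 1/1 = 1.000 mol
mass = 1.000 × 56.08 = 56.08 g

56.08 g


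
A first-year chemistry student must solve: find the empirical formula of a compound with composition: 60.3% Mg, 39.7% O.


Assume 100 g sample. Moles of each element:
  Mg: 60.3/24.31 = 2.48 mol
  O: 39.7/16.0 = 2.481 mol
Divide by smallest (2.48):
  Mg: 2.48/2.48 = 1.0
  O: 2.481/2.48 = 1.0
Empirical formula: MgO

MgO


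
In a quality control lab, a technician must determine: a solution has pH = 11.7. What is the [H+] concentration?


[H+] = 10^(-pH) = 10^(-11.7)
= 2.0×10^-12 M

2.0×10^-12 M


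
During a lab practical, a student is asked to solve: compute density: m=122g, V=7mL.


ρ = mass/volume
= 122/7
= 17.429 g/mL

17.429 g/mL


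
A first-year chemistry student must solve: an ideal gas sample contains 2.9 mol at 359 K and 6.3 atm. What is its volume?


PV = nRT  (R = 0.08206 L·atm/(mol·K))
V = nRT/P = 2.9×0.08206×359/6.3
= 13.561 L

13.561 L


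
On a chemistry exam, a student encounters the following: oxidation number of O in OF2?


F is always -1; 2(-1) + x = 0, so O = +2
Oxidation number: +2

+2


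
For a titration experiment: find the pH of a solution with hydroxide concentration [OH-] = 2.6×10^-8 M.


pOH = -log10([OH-]) = -log10(2.6×10^-8)
= 8 - log10(2.6) = 7.59
pH = 14 - pOH = 14 - 7.59 = 6.41

6.41


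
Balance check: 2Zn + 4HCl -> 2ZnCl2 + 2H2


Equation: 2Zn + 4HCl -> 2ZnCl2 + 2H2
Check atoms: Cl: 4=4, H: 4=4, Zn: 2=2
Balanced

Yes, balanced


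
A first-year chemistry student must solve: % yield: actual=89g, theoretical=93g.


% yield = actual/theoretical × 100
= 89/93 × 100
= 95.7%

95.7%


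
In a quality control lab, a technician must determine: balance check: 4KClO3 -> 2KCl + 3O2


Equation: 4KClO3 -> 2KCl + 3O2
Check atoms: Cl: 4≠2, K: 4≠2, O: 12≠6
Not balanced

No, not balanced


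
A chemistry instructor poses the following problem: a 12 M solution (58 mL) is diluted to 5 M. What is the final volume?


C1V1 = C2V2
12 × 58 = 5 × V2
V2 = 696/5 = 139.2 mL

139.2 mL


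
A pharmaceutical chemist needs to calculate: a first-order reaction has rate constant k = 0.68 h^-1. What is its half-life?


t½ = ln2/k = 0.693147/(0.68 h^-1)
= 1.019 h

1.019 h


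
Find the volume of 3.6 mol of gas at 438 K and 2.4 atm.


PV = nRT  (R = 0.08206 L·atm/(mol·K))
V = nRT/P = 3.6×0.08206×438/2.4
= 53.913 L

53.913 L


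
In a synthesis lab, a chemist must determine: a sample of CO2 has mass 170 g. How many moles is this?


M(CO2) = 44.01 g/mol
n = mass/M = 170/44.01 = 3.8628 mol

3.8628 mol


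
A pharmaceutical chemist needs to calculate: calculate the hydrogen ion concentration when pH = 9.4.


[H+] = 10^(-pH) = 10^(-9.4)
= 3.98×10^-10 M

3.98×10^-10 M


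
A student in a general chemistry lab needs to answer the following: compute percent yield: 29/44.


% yield = actual/theoretical × 100
= 29/44 × 100
= 65.91%

65.91%


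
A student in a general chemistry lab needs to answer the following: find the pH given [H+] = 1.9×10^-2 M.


pH = -log10([H+]) = -log10(1.9×10^-2)
= 2 - log10(1.9)
= 2 - 0.28
= 1.72

1.72


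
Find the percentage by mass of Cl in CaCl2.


M(CaCl2) = 1×40.08 + 2×35.45 = 110.98 g/mol
Mass of Cl = 2 × 35.45 = 70.90 g/mol
% Cl = 70.90/110.98 × 100 = 63.89%

63.89%


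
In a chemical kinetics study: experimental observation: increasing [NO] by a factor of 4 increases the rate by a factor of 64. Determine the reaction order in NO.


rate ∝ [NO]^n
4^n = 64 → n = 3
Order in NO: 3

3


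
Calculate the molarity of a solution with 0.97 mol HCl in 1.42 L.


M = n/V = 0.97/1.42 = 0.683 mol/L

0.683 M


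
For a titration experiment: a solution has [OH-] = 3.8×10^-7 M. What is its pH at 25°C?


pOH = -log10([OH-]) = -log10(3.8×10^-7)
= 7 - log10(3.8) = 6.42
pH = 14 - pOH = 14 - 6.42 = 7.58

7.58


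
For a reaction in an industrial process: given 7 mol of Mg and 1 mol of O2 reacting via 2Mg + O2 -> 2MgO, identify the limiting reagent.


Mole ratio available / coefficient:
  Mg: 7/2 = 3.500
  O2: 1/1 = 1.000
Smaller ratio is limiting.

O2


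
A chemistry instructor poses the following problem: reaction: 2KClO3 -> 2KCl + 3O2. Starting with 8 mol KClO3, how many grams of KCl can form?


Mole ratio KCl:KClO3 = 2:2
n(KCl) = 8 × 2/2 = 8.000 mol
mass = 8.000 × 74.55 = 596.4 g

596.4 g


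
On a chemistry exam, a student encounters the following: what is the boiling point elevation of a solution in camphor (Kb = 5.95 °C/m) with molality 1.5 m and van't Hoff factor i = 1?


ΔTb = Kb × m × i
= 5.95 × 1.5 × 1
= 8.925 °C

8.925 °C


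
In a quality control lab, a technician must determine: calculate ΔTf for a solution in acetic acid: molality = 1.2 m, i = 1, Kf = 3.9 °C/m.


ΔTf = Kf × m × i
= 3.9 × 1.2 × 1
= 4.68 °C

4.68 °C


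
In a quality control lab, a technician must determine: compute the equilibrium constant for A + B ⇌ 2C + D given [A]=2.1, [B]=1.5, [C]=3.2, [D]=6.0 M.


Kc = [C]^2[D]/([A][B])
= (3.2^2 × 6.0^1)/(2.1^1 × 1.5^1)
= 61.44/3.15
= 19.50

19.50


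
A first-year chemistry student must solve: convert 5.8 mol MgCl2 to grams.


M(MgCl2) = 95.21 g/mol
mass = n × M = 5.8 × 95.21 = 552.22 g

552.22 g


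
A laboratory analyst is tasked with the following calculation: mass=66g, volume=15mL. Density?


ρ = mass/volume
= 66/15
= 4.4 g/mL

4.4 g/mL


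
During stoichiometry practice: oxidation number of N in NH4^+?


x + 4(+1) = +1, so x = -3
Oxidation number: -3

-3


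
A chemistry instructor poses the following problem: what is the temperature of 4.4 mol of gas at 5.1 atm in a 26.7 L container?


PV = nRT  (R = 0.08206 L·atm/(mol·K))
T = PV/(nR) = 5.1×26.7/(4.4×0.08206)
= 136.17/0.361064
= 377.14 K

377.14 K


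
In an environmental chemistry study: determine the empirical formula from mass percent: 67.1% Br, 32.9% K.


Assume 100 g sample. Moles of each element:
  Br: 67.1/79.9 = 0.84 mol
  K: 32.9/39.1 = 0.841 mol
Divide by smallest (0.84):
  Br: 0.84/0.84 = 1.0
  K: 0.841/0.84 = 1.0
Empirical formula: KBr

KBr


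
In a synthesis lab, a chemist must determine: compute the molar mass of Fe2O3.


M(Fe2O3) = 2×55.85 + 3×16.0
= 111.7 + 48.0
= 159.7 g/mol

159.7 g/mol


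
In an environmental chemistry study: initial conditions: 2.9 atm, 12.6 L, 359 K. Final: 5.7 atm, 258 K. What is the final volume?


P1V1/T1 = P2V2/T2
V2 = P1V1T2/(T1P2)
= 2.9×12.6×258/(359×5.7)
= 4.607 L

4.607 L


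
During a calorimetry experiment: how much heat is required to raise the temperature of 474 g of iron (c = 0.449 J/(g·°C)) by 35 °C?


q = mcΔT = 474 × 0.449 × 35
= 7448.91 J

7448.91 J


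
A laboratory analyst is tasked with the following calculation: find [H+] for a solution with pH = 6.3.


[H+] = 10^(-pH) = 10^(-6.3)
= 5.01×10^-7 M

5.01×10^-7 M


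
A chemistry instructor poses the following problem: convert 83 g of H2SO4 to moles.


M(H2SO4) = 98.09 g/mol
n = mass/M = 83/98.09 = 0.8462 mol

0.8462 mol


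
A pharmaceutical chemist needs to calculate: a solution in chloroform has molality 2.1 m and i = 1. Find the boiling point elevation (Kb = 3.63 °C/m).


ΔTb = Kb × m × i
= 3.63 × 2.1 × 1
= 7.623 °C

7.623 °C


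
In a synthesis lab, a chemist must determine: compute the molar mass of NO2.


M(NO2) = 1×14.01 + 2×16.0
= 14.01 + 32.0
= 46.01 g/mol

46.01 g/mol


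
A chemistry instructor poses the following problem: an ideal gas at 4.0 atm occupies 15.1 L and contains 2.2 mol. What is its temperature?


PV = nRT  (R = 0.08206 L·atm/(mol·K))
T = PV/(nR) = 4.0×15.1/(2.2×0.08206)
= 60.40/0.180532
= 334.57 K

334.57 K


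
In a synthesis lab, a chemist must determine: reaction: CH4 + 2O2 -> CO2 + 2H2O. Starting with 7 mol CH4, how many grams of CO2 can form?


Mole ratio CO2:CH4 = 1:1
n(CO2) = 7 × 1/1 = 7.000 mol
mass = 7.000 × 44.01 = 308.07 g

308.07 g


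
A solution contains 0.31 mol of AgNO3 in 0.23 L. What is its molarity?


M = n/V = 0.31/0.23 = 1.348 mol/L

1.348 M


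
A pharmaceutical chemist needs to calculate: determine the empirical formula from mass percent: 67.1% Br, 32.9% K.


Assume 100 g sample. Moles of each element:
  Br: 67.1/79.9 = 0.84 mol
  K: 32.9/39.1 = 0.841 mol
Divide by smallest (0.84):
  Br: 0.84/0.84 = 1.0
  K: 0.841/0.84 = 1.0
Empirical formula: KBr

KBr


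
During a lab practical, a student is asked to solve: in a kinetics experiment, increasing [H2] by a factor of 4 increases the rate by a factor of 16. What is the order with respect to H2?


rate ∝ [H2]^n
4^n = 16 → n = 2
Order in H2: 2

2


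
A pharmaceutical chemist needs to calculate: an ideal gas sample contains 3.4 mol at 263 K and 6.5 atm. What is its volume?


PV = nRT  (R = 0.08206 L·atm/(mol·K))
V = nRT/P = 3.4×0.08206×263/6.5
= 11.289 L

11.289 L


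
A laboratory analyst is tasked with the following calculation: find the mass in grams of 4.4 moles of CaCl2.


M(CaCl2) = 110.98 g/mol
mass = n × M = 4.4 × 110.98 = 488.31 g

488.31 g


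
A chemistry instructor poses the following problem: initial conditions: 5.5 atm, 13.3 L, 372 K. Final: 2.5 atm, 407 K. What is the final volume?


P1V1/T1 = P2V2/T2
V2 = P1V1T2/(T1P2)
= 5.5×13.3×407/(372×2.5)
= 32.013 L

32.013 L


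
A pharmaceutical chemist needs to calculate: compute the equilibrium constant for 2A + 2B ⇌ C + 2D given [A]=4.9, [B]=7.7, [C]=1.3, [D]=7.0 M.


Kc = [C][D]^2/([A]^2[B]^2)
= (1.3^1 × 7.0^2)/(4.9^2 × 7.7^2)
= 63.7/1423.5529
= 0.04475

0.04475


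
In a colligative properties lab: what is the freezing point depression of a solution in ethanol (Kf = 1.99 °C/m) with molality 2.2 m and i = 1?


ΔTf = Kf × m × i
= 1.99 × 2.2 × 1
= 4.378 °C

4.378 °C


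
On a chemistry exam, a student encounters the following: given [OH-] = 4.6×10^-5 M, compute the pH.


pOH = -log10([OH-]) = -log10(4.6×10^-5)
= 5 - log10(4.6) = 4.34
pH = 14 - pOH = 14 - 4.34 = 9.66

9.66


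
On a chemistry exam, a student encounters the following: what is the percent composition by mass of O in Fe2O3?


M(Fe2O3) = 2×55.85 + 3×16.0 = 159.70 g/mol
Mass of O = 3 × 16.0 = 48.00 g/mol
% O = 48.00/159.70 × 100 = 30.06%

30.06%


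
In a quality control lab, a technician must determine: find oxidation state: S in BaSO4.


(+2) + x + 4(-2) = 0, so x = +6
Oxidation number: +6

+6


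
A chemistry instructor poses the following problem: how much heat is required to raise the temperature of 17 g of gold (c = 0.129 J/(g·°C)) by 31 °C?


q = mcΔT = 17 × 0.129 × 31
= 67.98 J

67.98 J


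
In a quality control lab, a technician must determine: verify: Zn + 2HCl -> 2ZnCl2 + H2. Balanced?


Equation: Zn + 2HCl -> 2ZnCl2 + H2
Check atoms: Cl: 2≠4, H: 2=2, Zn: 1≠2
Not balanced

No, not balanced


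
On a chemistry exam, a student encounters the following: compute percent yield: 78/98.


% yield = actual/theoretical × 100
= 78/98 × 100
= 79.59%

79.59%


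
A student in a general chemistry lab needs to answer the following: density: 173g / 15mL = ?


ρ = mass/volume
= 173/15
= 11.533 g/mL

11.533 g/mL


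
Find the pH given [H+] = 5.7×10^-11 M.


pH = -log10([H+]) = -log10(5.7×10^-11)
= 11 - log10(5.7)
= 11 - 0.76
= 10.24

10.24


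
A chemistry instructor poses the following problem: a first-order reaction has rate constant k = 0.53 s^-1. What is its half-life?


t½ = ln2/k = 0.693147/(0.53 s^-1)
= 1.308 s

1.308 s


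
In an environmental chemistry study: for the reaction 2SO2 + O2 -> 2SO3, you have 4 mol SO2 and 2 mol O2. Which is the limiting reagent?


Mole ratio available / coefficient:
  SO2: 4/2 = 2.000
  O2: 2/1 = 2.000
Smaller ratio is limiting.

neither (stoichiometric); SO2 and O2 are fully consumed


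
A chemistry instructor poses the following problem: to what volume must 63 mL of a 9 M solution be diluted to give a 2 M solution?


C1V1 = C2V2
9 × 63 = 2 × V2
V2 = 567/2 = 283.5 mL

283.5 mL


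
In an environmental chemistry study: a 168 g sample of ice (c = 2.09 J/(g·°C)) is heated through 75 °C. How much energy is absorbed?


q = mcΔT = 168 × 2.09 × 75
= 26334.00 J

26334.00 J


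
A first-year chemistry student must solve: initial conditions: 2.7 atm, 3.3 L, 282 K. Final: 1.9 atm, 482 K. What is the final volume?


P1V1/T1 = P2V2/T2
V2 = P1V1T2/(T1P2)
= 2.7×3.3×482/(282×1.9)
= 8.015 L

8.015 L


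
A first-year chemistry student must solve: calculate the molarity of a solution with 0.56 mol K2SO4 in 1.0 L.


M = n/V = 0.56/1.0 = 0.560 mol/L

0.560 M


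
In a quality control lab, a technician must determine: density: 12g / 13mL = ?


ρ = mass/volume
= 12/13
= 0.923 g/mL

0.923 g/mL


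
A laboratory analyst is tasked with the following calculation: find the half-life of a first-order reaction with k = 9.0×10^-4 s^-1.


t½ = ln2/k = 0.693147/(9.0×10^-4 s^-1)
= 770.2 s

770.2 s


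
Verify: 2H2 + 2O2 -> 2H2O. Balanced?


Equation: 2H2 + 2O2 -> 2H2O
Check atoms: H: 4=4, O: 4≠2
Not balanced

No, not balanced


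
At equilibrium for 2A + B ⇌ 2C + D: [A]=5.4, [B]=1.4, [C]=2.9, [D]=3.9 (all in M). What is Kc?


Kc = [C]^2[D]/([A]^2[B])
= (2.9^2 × 3.9^1)/(5.4^2 × 1.4^1)
= 32.799/40.824
= 0.8034

0.8034


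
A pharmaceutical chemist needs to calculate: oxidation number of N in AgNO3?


(+1) + x + 3(-2) = 0, so x = +5
Oxidation number: +5

+5


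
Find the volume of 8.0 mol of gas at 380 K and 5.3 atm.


PV = nRT  (R = 0.08206 L·atm/(mol·K))
V = nRT/P = 8.0×0.08206×380/5.3
= 47.068 L

47.068 L


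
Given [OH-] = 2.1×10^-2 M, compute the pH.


pOH = -log10([OH-]) = -log10(2.1×10^-2)
= 2 - log10(2.1) = 1.68
pH = 14 - pOH = 14 - 1.68 = 12.32

12.32


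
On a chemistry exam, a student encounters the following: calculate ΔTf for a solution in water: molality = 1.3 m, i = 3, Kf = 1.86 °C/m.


ΔTf = Kf × m × i
= 1.86 × 1.3 × 3
= 7.254 °C

7.254 °C


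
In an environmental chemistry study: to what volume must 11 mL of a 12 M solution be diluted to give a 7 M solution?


C1V1 = C2V2
12 × 11 = 7 × V2
V2 = 132/7 = 18.86 mL

18.86 mL


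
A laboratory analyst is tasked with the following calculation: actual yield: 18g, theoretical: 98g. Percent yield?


% yield = actual/theoretical × 100
= 18/98 × 100
= 18.37%

18.37%


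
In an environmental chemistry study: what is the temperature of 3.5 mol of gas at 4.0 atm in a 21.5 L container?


PV = nRT  (R = 0.08206 L·atm/(mol·K))
T = PV/(nR) = 4.0×21.5/(3.5×0.08206)
= 86.00/0.287210
= 299.43 K

299.43 K


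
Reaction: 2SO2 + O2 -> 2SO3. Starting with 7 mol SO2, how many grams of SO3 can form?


Mole ratio SO3:SO2 = 2:2
n(SO3) = 7 × 2/2 = 7.000 mol
mass = 7.000 × 80.07 = 560.49 g

560.49 g


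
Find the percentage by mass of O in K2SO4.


M(K2SO4) = 2×39.1 + 1×32.07 + 4×16.0 = 174.27 g/mol
Mass of O = 4 × 16.0 = 64.00 g/mol
% O = 64.00/174.27 × 100 = 36.72%

36.72%


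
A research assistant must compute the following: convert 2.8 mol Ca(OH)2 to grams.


M(Ca(OH)2) = 74.1 g/mol
mass = n × M = 2.8 × 74.1 = 207.48 g

207.48 g


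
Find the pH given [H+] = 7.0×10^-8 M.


pH = -log10([H+]) = -log10(7.0×10^-8)
= 8 - log10(7.0)
= 8 - 0.85
= 7.15

7.15


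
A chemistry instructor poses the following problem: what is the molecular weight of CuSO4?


M(CuSO4) = 1×63.55 + 1×32.07 + 4×16.0
= 63.55 + 32.07 + 64.0
= 159.62 g/mol

159.62 g/mol


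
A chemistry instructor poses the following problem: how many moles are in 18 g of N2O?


M(N2O) = 44.02 g/mol
n = mass/M = 18/44.02 = 0.4089 mol

0.4089 mol


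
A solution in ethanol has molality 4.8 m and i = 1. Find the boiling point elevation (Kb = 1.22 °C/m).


ΔTb = Kb × m × i
= 1.22 × 4.8 × 1
= 5.856 °C

5.856 °C


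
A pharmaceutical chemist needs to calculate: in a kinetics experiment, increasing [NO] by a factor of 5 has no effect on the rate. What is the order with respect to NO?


rate ∝ [NO]^n
rate ∝ [NO]^0
Order in NO: 0

0


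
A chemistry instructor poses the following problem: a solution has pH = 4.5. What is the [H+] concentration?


[H+] = 10^(-pH) = 10^(-4.5)
= 3.16×10^-5 M

3.16×10^-5 M


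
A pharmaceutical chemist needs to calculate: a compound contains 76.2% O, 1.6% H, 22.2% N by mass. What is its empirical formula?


Assume 100 g sample. Moles of each element:
  O: 76.2/16.0 = 4.763 mol
  H: 1.6/1.008 = 1.587 mol
  N: 22.2/14.01 = 1.585 mol
Divide by smallest (1.585):
  O: 4.763/1.585 = 3.01
  H: 1.587/1.585 = 1.0
  N: 1.585/1.585 = 1.0
Empirical formula: HNO3

HNO3


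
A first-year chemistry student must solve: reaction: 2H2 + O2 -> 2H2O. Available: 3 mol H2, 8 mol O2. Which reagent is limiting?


Mole ratio available / coefficient:
  H2: 3/2 = 1.500
  O2: 8/1 = 8.000
Smaller ratio is limiting.

H2


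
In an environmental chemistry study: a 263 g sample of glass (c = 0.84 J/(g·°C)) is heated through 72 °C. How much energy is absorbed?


q = mcΔT = 263 × 0.84 × 72
= 15906.24 J

15906.24 J


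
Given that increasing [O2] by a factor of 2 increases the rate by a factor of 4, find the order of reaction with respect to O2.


rate ∝ [O2]^n
2^n = 4 → n = 2
Order in O2: 2

2


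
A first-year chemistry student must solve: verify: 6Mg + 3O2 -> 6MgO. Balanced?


Equation: 6Mg + 3O2 -> 6MgO
Check atoms: Mg: 6=6, O: 6=6
Balanced

Yes, balanced


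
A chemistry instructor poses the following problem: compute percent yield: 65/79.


% yield = actual/theoretical × 100
= 65/79 × 100
= 82.28%

82.28%


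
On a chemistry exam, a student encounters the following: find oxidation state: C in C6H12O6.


6x + 12(+1) + 6(-2) = 0, so x = +0
Oxidation number: +0

+0


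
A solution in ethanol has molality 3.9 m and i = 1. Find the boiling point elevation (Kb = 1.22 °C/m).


ΔTb = Kb × m × i
= 1.22 × 3.9 × 1
= 4.758 °C

4.758 °C


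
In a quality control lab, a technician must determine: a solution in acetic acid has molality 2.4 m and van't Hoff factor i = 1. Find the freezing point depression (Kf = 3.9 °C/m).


ΔTf = Kf × m × i
= 3.9 × 2.4 × 1
= 9.36 °C

9.36 °C


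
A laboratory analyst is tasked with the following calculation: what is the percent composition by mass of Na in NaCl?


M(NaCl) = 1×22.99 + 1×35.45 = 58.44 g/mol
Mass of Na = 1 × 22.99 = 22.99 g/mol
% Na = 22.99/58.44 × 100 = 39.34%

39.34%


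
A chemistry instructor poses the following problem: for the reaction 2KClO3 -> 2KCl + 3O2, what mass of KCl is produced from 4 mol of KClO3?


Mole ratio KCl:KClO3 = 2:2
n(KCl) = 4 × 2/2 = 4.000 mol
mass = 4.000 × 74.55 = 298.2 g

298.2 g


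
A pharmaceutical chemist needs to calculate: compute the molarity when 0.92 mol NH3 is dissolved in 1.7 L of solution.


M = n/V = 0.92/1.7 = 0.541 mol/L

0.541 M


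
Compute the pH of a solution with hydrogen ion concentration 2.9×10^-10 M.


pH = -log10([H+]) = -log10(2.9×10^-10)
= 10 - log10(2.9)
= 10 - 0.46
= 9.54

9.54


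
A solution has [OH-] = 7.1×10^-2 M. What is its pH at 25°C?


pOH = -log10([OH-]) = -log10(7.1×10^-2)
= 2 - log10(7.1) = 1.15
pH = 14 - pOH = 14 - 1.15 = 12.85

12.85


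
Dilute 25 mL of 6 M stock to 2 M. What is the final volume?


C1V1 = C2V2
6 × 25 = 2 × V2
V2 = 150/2 = 75.0 mL

75.0 mL


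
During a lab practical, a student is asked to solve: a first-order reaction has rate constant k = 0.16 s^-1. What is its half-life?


t½ = ln2/k = 0.693147/(0.16 s^-1)
= 4.332 s

4.332 s


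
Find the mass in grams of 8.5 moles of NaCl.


M(NaCl) = 58.44 g/mol
mass = n × M = 8.5 × 58.44 = 496.74 g

496.74 g


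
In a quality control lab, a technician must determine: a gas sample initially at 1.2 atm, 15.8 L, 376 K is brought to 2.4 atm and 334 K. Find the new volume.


P1V1/T1 = P2V2/T2
V2 = P1V1T2/(T1P2)
= 1.2×15.8×334/(376×2.4)
= 7.018 L

7.018 L


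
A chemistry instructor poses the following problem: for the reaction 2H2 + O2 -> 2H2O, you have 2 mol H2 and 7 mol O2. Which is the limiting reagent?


Mole ratio available / coefficient:
  H2: 2/2 = 1.000
  O2: 7/1 = 7.000
Smaller ratio is limiting.

H2


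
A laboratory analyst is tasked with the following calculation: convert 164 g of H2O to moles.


M(H2O) = 18.02 g/mol
n = mass/M = 164/18.02 = 9.101 mol

9.101 mol


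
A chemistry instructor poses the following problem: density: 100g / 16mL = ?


ρ = mass/volume
= 100/16
= 6.25 g/mL

6.25 g/mL


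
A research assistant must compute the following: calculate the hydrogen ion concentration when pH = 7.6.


[H+] = 10^(-pH) = 10^(-7.6)
= 2.51×10^-8 M

2.51×10^-8 M


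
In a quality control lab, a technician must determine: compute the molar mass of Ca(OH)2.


M(Ca(OH)2) = 1×40.08 + 2×16.0 + 2×1.008
= 40.08 + 32.0 + 2.02
= 74.1 g/mol

74.1 g/mol


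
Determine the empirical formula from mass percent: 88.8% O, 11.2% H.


Assume 100 g sample. Moles of each element:
  O: 88.8/16.0 = 5.55 mol
  H: 11.2/1.008 = 11.111 mol
Divide by smallest (5.55):
  O: 5.55/5.55 = 1.0
  H: 11.111/5.55 = 2.0
Empirical formula: H2O

H2O


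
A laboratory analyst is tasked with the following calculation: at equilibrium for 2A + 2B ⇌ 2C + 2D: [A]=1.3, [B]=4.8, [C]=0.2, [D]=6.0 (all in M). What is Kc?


Kc = [C]^2[D]^2/([A]^2[B]^2)
= (0.2^2 × 6.0^2)/(1.3^2 × 4.8^2)
= 1.44/38.9376
= 0.03698

0.03698


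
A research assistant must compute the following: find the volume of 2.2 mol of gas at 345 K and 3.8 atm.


PV = nRT  (R = 0.08206 L·atm/(mol·K))
V = nRT/P = 2.2×0.08206×345/3.8
= 16.39 L

16.39 L


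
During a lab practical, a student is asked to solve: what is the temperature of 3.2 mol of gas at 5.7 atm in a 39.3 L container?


PV = nRT  (R = 0.08206 L·atm/(mol·K))
T = PV/(nR) = 5.7×39.3/(3.2×0.08206)
= 224.01/0.262592
= 853.07 K

853.07 K


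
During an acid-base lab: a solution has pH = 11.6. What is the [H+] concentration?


[H+] = 10^(-pH) = 10^(-11.6)
= 2.51×10^-12 M

2.51×10^-12 M


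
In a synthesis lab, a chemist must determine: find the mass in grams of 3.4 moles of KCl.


M(KCl) = 74.55 g/mol
mass = n × M = 3.4 × 74.55 = 253.47 g

253.47 g


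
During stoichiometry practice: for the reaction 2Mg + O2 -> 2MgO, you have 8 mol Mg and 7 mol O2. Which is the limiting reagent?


Mole ratio available / coefficient:
  Mg: 8/2 = 4.000
  O2: 7/1 = 7.000
Smaller ratio is limiting.

Mg


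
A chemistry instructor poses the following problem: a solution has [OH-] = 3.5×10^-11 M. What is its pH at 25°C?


pOH = -log10([OH-]) = -log10(3.5×10^-11)
= 11 - log10(3.5) = 10.46
pH = 14 - pOH = 14 - 10.46 = 3.54

3.54


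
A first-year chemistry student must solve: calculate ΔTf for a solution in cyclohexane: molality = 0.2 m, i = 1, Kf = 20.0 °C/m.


ΔTf = Kf × m × i
= 20.0 × 0.2 × 1
= 4.0 °C

4.0 °C


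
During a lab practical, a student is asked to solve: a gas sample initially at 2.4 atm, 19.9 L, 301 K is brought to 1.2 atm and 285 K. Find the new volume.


P1V1/T1 = P2V2/T2
V2 = P1V1T2/(T1P2)
= 2.4×19.9×285/(301×1.2)
= 37.684 L

37.684 L


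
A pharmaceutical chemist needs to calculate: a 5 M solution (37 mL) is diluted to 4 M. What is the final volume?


C1V1 = C2V2
5 × 37 = 4 × V2
V2 = 185/4 = 46.25 mL

46.25 mL


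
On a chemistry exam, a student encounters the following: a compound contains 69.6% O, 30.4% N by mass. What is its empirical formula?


Assume 100 g sample. Moles of each element:
  O: 69.6/16.0 = 4.35 mol
  N: 30.4/14.01 = 2.17 mol
Divide by smallest (2.17):
  O: 4.35/2.17 = 2.0
  N: 2.17/2.17 = 1.0
Empirical formula: NO2

NO2


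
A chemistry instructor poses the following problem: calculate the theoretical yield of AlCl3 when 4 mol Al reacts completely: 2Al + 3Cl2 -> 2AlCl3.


Mole ratio AlCl3:Al = 2:2
n(AlCl3) = 4 × 2/2 = 4.000 mol
mass = 4.000 × 133.33 = 533.32 g

533.32 g


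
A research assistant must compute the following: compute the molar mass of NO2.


M(NO2) = 1×14.01 + 2×16.0
= 14.01 + 32.0
= 46.01 g/mol

46.01 g/mol


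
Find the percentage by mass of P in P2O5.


M(P2O5) = 2×30.97 + 5×16.0 = 141.94 g/mol
Mass of P = 2 × 30.97 = 61.94 g/mol
% P = 61.94/141.94 × 100 = 43.64%

43.64%


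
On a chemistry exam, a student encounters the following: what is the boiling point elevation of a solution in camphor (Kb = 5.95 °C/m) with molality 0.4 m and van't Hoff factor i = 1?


ΔTb = Kb × m × i
= 5.95 × 0.4 × 1
= 2.38 °C

2.38 °C


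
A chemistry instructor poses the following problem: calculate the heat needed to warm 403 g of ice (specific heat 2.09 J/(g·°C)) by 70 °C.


q = mcΔT = 403 × 2.09 × 70
= 58958.90 J

58958.90 J


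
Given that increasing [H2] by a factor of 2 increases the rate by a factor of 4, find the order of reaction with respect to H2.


rate ∝ [H2]^n
2^n = 4 → n = 2
Order in H2: 2

2


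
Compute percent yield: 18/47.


% yield = actual/theoretical × 100
= 18/47 × 100
= 38.3%

38.3%


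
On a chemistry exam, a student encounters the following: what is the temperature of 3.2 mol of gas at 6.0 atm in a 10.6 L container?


PV = nRT  (R = 0.08206 L·atm/(mol·K))
T = PV/(nR) = 6.0×10.6/(3.2×0.08206)
= 63.60/0.262592
= 242.20 K

242.20 K


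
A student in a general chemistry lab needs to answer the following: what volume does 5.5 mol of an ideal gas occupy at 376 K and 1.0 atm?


PV = nRT  (R = 0.08206 L·atm/(mol·K))
V = nRT/P = 5.5×0.08206×376/1.0
= 169.7 L

169.7 L


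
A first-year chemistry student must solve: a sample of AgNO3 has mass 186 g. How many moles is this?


M(AgNO3) = 169.88 g/mol
n = mass/M = 186/169.88 = 1.0949 mol

1.0949 mol


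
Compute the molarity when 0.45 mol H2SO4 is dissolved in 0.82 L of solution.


M = n/V = 0.45/0.82 = 0.549 mol/L

0.549 M


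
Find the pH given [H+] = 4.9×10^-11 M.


pH = -log10([H+]) = -log10(4.9×10^-11)
= 11 - log10(4.9)
= 11 - 0.69
= 10.31

10.31


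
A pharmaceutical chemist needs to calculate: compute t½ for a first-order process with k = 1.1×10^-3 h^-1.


t½ = ln2/k = 0.693147/(1.1×10^-3 h^-1)
= 630.1 h

630.1 h


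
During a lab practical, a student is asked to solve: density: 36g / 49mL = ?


ρ = mass/volume
= 36/49
= 0.735 g/mL

0.735 g/mL


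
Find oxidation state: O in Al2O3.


O is usually -2
Oxidation number: -2

-2


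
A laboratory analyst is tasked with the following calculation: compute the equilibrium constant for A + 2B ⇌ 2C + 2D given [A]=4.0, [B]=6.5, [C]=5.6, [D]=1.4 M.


Kc = [C]^2[D]^2/([A][B]^2)
= (5.6^2 × 1.4^2)/(4.0^1 × 6.5^2)
= 61.4656/169
= 0.3637

0.3637


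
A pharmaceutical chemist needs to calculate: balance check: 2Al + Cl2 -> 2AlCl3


Equation: 2Al + Cl2 -> 2AlCl3
Check atoms: Al: 2=2, Cl: 2≠6
Not balanced

No, not balanced


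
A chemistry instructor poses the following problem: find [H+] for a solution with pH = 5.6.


[H+] = 10^(-pH) = 10^(-5.6)
= 2.51×10^-6 M

2.51×10^-6 M


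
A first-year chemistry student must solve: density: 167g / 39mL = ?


ρ = mass/volume
= 167/39
= 4.282 g/mL

4.282 g/mL


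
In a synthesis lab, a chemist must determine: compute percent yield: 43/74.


% yield = actual/theoretical × 100
= 43/74 × 100
= 58.11%

58.11%


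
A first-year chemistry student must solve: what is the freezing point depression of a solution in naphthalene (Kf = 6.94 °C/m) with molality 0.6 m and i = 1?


ΔTf = Kf × m × i
= 6.94 × 0.6 × 1
= 4.164 °C

4.164 °C


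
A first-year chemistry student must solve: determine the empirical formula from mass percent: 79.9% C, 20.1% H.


Assume 100 g sample. Moles of each element:
  C: 79.9/12.01 = 6.653 mol
  H: 20.1/1.008 = 19.94 mol
Divide by smallest (6.653):
  C: 6.653/6.653 = 1.0
  H: 19.94/6.653 = 3.0
Empirical formula: CH3

CH3


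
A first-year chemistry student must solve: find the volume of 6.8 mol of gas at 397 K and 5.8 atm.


PV = nRT  (R = 0.08206 L·atm/(mol·K))
V = nRT/P = 6.8×0.08206×397/5.8
= 38.195 L

38.195 L


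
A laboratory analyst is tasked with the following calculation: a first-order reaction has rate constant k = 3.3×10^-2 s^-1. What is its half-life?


t½ = ln2/k = 0.693147/(3.3×10^-2 s^-1)
= 21.00 s

21.00 s


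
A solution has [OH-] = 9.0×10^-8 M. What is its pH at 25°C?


pOH = -log10([OH-]) = -log10(9.0×10^-8)
= 8 - log10(9.0) = 7.05
pH = 14 - pOH = 14 - 7.05 = 6.95

6.95


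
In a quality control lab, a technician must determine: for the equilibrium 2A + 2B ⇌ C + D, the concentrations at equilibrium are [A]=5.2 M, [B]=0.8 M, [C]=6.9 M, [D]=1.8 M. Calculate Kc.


Kc = [C][D]/([A]^2[B]^2)
= (6.9^1 × 1.8^1)/(5.2^2 × 0.8^2)
= 12.42/17.3056
= 0.7177

0.7177


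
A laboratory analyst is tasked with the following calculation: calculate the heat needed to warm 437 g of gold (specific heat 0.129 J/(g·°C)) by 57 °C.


q = mcΔT = 437 × 0.129 × 57
= 3213.26 J

3213.26 J


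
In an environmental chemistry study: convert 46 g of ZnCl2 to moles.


M(ZnCl2) = 136.28 g/mol
n = mass/M = 46/136.28 = 0.3375 mol

0.3375 mol


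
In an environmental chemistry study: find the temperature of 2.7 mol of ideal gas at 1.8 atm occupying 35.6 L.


PV = nRT  (R = 0.08206 L·atm/(mol·K))
T = PV/(nR) = 1.8×35.6/(2.7×0.08206)
= 64.08/0.221562
= 289.22 K

289.22 K


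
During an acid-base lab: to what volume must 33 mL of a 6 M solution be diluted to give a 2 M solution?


C1V1 = C2V2
6 × 33 = 2 × V2
V2 = 198/2 = 99.0 mL

99.0 mL


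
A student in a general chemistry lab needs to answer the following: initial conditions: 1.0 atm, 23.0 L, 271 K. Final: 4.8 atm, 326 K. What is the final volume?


P1V1/T1 = P2V2/T2
V2 = P1V1T2/(T1P2)
= 1.0×23.0×326/(271×4.8)
= 5.764 L

5.764 L


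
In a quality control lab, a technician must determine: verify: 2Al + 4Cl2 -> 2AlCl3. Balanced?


Equation: 2Al + 4Cl2 -> 2AlCl3
Check atoms: Al: 2=2, Cl: 8≠6
Not balanced

No, not balanced


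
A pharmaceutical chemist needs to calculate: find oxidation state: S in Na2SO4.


2(+1) + x + 4(-2) = 0, so x = +6
Oxidation number: +6

+6
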